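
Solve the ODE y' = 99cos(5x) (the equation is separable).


g(y) = 1, so integrate directly: y = ∫ 99cos(5x) dx = (99/5)sin(5x) + C.


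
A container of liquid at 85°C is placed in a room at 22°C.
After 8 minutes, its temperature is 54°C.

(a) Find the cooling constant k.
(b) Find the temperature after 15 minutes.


Newton's law: T(t) = T_a + (T₀ - T_a)e^(-kt).
(a) Use T(8) = 54: (54 - 22)/(85 - 22) = e^(-k·8), so k = -ln(0.508)/8 ≈ 0.0847.
(b) Apply k to t = 15: T(15) = 22 + (63)e^(-1.270) ≈ 39.7°C.


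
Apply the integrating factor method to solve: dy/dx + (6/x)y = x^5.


P(x) = 6/x ⇒ μ = x^6.
(x^6 y)' = x^11 ⇒ x^6 y = x^12/(12) + C.
Solve for y: y = (1/12)x^6 + C/x^6.


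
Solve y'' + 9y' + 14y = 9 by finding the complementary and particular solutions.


Characteristic roots of r² + 9r + 14 = 0 are -2, -7.
y_h = C₁e^(-2x) + C₂e^(-7x).
Constant forcing; try y_p = A. Then 14A = 9 ⇒ A = 9/14.
General solution: y = C₁e^(-2x) + C₂e^(-7x) + 9/14.


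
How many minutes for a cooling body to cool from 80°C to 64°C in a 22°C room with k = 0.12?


From T(t) = T_a + (T₀ - T_a)e^(-kt), set T(t) = 64:
(64 - 22) / (80 - 22) = e^(-0.12t), so t = -ln(0.724)/0.12 ≈ 2.7 minutes.


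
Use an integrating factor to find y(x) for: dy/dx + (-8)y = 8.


P(x) = -8 ⇒ μ = e^(-8x).
(μ y)' = 8e^(-8x) ⇒ μ y = -e^(-8x) + C.
Divide by μ: y = -1 + Ce^(8x).


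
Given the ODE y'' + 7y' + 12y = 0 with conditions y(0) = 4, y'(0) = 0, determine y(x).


Characteristic roots of r² + 7r + 12 = 0 are -4, -3.
General solution y = c₁ e^(-4x) + c₂ e^(-3x).
Apply y(0) = 4: c₁ + c₂ = 4. Apply y'(0) = 0: -4 c₁ - 3 c₂ = 0.
Solve: c₁ = -12, c₂ = 16.
Particular solution: y = -12e^(-4x) + 16e^(-3x).


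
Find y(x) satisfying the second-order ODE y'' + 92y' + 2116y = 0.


Characteristic equation: r² + 92r + 2116 = 0, i.e. (r + 46)² = 0.
Repeated root r = -46; include an x factor for the second linearly independent solution.
General solution: y = (C₁ + C₂x)e^(-46x).


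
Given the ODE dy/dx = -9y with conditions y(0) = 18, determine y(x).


General solution of y' = -9y is y = Ce^(-9x).
Apply y(0) = 18: C = 18.
Particular solution: y = 18e^(-9x).


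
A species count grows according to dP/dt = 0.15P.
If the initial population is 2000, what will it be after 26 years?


The ODE dP/dt = 0.15P has solution P(t) = P(0)e^(0.15t).
Substitute P(0) = 2000 and t = 26: P(26) = 2000 e^(3.90) ≈ 98805.


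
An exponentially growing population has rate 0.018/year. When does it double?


Exponential growth: P(t) = P₀ e^(0.018t). Set P(t)/P₀ = 2: e^(0.018t) = 2.
Solve: t = ln(2)/0.018 ≈ 38.51 years.


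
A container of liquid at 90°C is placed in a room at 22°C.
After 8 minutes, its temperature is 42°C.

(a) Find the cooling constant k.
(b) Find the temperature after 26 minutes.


Newton's law: T(t) = T_a + (T₀ - T_a)e^(-kt).
(a) Use T(8) = 42: (42 - 22)/(90 - 22) = e^(-k·8), so k = -ln(0.294)/8 ≈ 0.1530.
(b) Apply k to t = 26: T(26) = 22 + (68)e^(-3.977) ≈ 23.3°C.


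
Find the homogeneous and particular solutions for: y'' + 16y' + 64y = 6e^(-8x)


Characteristic polynomial (r + 8)² = 0; repeated root r = -8.
y_h = (C₁ + C₂x)e^(-8x). Forcing matches the repeated root (resonance), so try y_p = Ax² e^(-8x).
Substitute and solve for A: 2A = 6, so A = 3.
General solution: y = (C₁ + C₂x + 3x²)e^(-8x).


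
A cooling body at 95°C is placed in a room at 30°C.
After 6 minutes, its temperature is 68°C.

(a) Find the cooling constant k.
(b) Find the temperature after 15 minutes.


Newton's law: T(t) = T_a + (T₀ - T_a)e^(-kt).
(a) Use T(6) = 68: (68 - 30)/(95 - 30) = e^(-k·6), so k = -ln(0.585)/6 ≈ 0.0895.
(b) Apply k to t = 15: T(15) = 30 + (65)e^(-1.342) ≈ 47.0°C.


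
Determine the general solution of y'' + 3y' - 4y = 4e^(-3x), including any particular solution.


Characteristic roots of r² + 3r - 4 = 0 are -4, 1.
y_h = C₁e^(-4x) + C₂e^(x).
Forcing exponent -3 is not a characteristic root; try y_p = Ae^(-3x).
Substitute: A·(9 + (3)·-3 + (-4)) = A·-4 = 4, so A = -1.
General solution: y = C₁e^(-4x) + C₂e^(x) - e^(-3x).


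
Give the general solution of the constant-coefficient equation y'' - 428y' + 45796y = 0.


Characteristic equation: r² - 428r + 45796 = 0, i.e. (r - 214)² = 0.
Repeated root r = 214; include an x factor for the second linearly independent solution.
General solution: y = (C₁ + C₂x)e^(214x).


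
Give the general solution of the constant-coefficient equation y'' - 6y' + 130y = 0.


Characteristic equation: r² - 6r + 130 = 0.
Discriminant is negative; roots r = 3 ± 11i (complex conjugate pair).
General solution uses e^(α x)(C₁ cos(β x) + C₂ sin(β x)): y = e^(3x)(C₁cos(11x) + C₂sin(11x)).


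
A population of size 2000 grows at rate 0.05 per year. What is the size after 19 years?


The ODE dP/dt = 0.05P has solution P(t) = P(0)e^(0.05t).
Substitute P(0) = 2000 and t = 19: P(19) = 2000 e^(0.95) ≈ 5171.


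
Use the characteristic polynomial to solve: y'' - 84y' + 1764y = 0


Characteristic equation: r² - 84r + 1764 = 0, i.e. (r - 42)² = 0.
Repeated root r = 42; include an x factor for the second linearly independent solution.
General solution: y = (C₁ + C₂x)e^(42x).


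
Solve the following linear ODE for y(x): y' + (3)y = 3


P(x) = 3, Q(x) = 3; integrating factor μ = e^(3x).
(μ y)' = 3e^(3x) ⇒ μ y = e^(3x) + C.
Divide by μ: y = 1 + Ce^(-3x).


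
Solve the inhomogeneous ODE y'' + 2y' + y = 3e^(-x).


Characteristic polynomial (r + 1)² = 0; repeated root r = -1.
y_h = (C₁ + C₂x)e^(-x). Forcing matches the repeated root (resonance), so try y_p = Ax² e^(-x).
Substitute and solve for A: 2A = 3, so A = 3/2.
General solution: y = (C₁ + C₂x + (3/2)x²)e^(-x).


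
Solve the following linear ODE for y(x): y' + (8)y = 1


P(x) = 8, Q(x) = 1; integrating factor μ = e^(8x).
(μ y)' = e^(8x) ⇒ μ y = (1/8)e^(8x) + C.
Divide by μ: y = 1/8 + Ce^(-8x).


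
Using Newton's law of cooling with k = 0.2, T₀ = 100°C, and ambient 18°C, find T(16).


Newton's law: dT/dt = -k(T - T_a) has solution T(t) = T_a + (T₀ - T_a)e^(-kt).
Plug in T_a = 18, T₀ = 100, k = 0.2, t = 16: T(16) = 18 + (82)e^(-3.20) ≈ 21.3°C.


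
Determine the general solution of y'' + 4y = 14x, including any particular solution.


Homogeneous: r² + 4 = 0 ⇒ r = ±2i, y_h = C₁cos(2x) + C₂sin(2x).
Polynomial forcing; try y_p = Ax + B. Then y_p'' + 4 y_p = 4(Ax + B) = 14x, so B = 0 and A = 7/2.
General solution: y = C₁cos(2x) + C₂sin(2x) + (7/2)x.


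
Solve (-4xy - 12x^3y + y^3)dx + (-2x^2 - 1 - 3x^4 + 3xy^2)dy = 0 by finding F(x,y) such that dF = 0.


Check exactness: ∂M/∂y = -4x - 12x^3 + 3y^2 and ∂N/∂x = -4x - 12x^3 + 3y^2; equal, so the equation is exact.
Integrate M with respect to x (treating y as constant): ∫M dx = -2x^2y - 3x^4y + xy^3 + h(y).
Differentiate w.r.t. y and set equal to N: the x-dependent terms already match, leaving h'(y) = -1. Integrate: h(y) = -y.
So F(x,y) = -2x^2y - y - 3x^4y + xy^3.
General solution: -2x^2y - y - 3x^4y + xy^3 = C.


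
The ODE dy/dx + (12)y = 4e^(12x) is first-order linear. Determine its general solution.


P(x) = 12 ⇒ μ = e^(12x).
(μ y)' = 4e^(24x) ⇒ μ y = (4/24)e^(24x) + C.
Divide by μ: y = (1/6)e^(12x) + Ce^(-12x).


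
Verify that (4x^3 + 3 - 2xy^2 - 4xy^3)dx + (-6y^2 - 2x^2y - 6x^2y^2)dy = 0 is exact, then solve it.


Check exactness: ∂M/∂y = -4xy - 12xy^2 and ∂N/∂x = -4xy - 12xy^2; equal, so the equation is exact.
Integrate M with respect to x (treating y as constant): ∫M dx = x^4 + 3x - x^2y^2 - 2x^2y^3 + h(y).
Differentiate w.r.t. y and set equal to N: the x-dependent terms already match, leaving h'(y) = -6y^2. Integrate: h(y) = -2y^3.
So F(x,y) = x^4 + 3x - 2y^3 - x^2y^2 - 2x^2y^3.
General solution: x^4 + 3x - 2y^3 - x^2y^2 - 2x^2y^3 = C.


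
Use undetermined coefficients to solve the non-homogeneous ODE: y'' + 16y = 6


Homogeneous part: r² + 16 = 0 ⇒ r = ±4i, so y_h = C₁cos(4x) + C₂sin(4x).
Try constant y_p = A; plug in: 16A = 6 ⇒ A = 3/8.
General solution: y = C₁cos(4x) + C₂sin(4x) + 3/8.


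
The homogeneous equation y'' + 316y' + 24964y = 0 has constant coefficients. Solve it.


Characteristic equation: r² + 316r + 24964 = 0, i.e. (r + 158)² = 0.
Repeated root r = -158; include an x factor for the second linearly independent solution.
General solution: y = (C₁ + C₂x)e^(-158x).


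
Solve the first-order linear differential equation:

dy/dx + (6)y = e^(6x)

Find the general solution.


P(x) = 6 ⇒ μ = e^(6x).
(μ y)' = e^(12x) ⇒ μ y = (1/12)e^(12x) + C.
Divide by μ: y = (1/12)e^(6x) + Ce^(-6x).


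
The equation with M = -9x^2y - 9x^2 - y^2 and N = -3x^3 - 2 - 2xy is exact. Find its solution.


Check exactness: ∂M/∂y = -9x^2 - 2y and ∂N/∂x = -9x^2 - 2y; equal, so the equation is exact.
Integrate M with respect to x (treating y as constant): ∫M dx = -3x^3y - 3x^3 - xy^2 + h(y).
Differentiate w.r.t. y and set equal to N: the x-dependent terms already match, leaving h'(y) = -2. Integrate: h(y) = -2y.
So F(x,y) = -3x^3y - 2y - 3x^3 - xy^2.
General solution: -3x^3y - 2y - 3x^3 - xy^2 = C.


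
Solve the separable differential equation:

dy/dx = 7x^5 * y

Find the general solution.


Separate variables: dy/y = 7x^5 dx.
Integrate: ln|y| = (7/6)x^6 + C₀.
Exponentiate: y = Ce^((7/6)x^6).


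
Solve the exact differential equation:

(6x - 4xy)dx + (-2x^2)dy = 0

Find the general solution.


Check exactness: ∂M/∂y = -4x and ∂N/∂x = -4x; equal, so the equation is exact.
Integrate M with respect to x (treating y as constant): ∫M dx = 3x^2 - 2x^2y + h(y).
Differentiate w.r.t. y and set equal to N: all terms match, so h'(y) = 0 and h is a constant absorbed into C.
General solution: 3x^2 - 2x^2y = C.


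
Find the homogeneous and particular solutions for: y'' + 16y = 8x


Homogeneous: r² + 16 = 0 ⇒ r = ±4i, y_h = C₁cos(4x) + C₂sin(4x).
Polynomial forcing; try y_p = Ax + B. Then y_p'' + 16 y_p = 16(Ax + B) = 8x, so B = 0 and A = 1/2.
General solution: y = C₁cos(4x) + C₂sin(4x) + (1/2)x.


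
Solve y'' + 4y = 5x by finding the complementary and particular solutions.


Homogeneous: r² + 4 = 0 ⇒ r = ±2i, y_h = C₁cos(2x) + C₂sin(2x).
Polynomial forcing; try y_p = Ax + B. Then y_p'' + 4 y_p = 4(Ax + B) = 5x, so B = 0 and A = 5/4.
General solution: y = C₁cos(2x) + C₂sin(2x) + (5/4)x.


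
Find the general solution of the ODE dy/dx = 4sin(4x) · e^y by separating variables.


Separate: e^(-y) dy = 4sin(4x) dx.
Integrate: -e^(-y) = -cos(4x) + C₀.
Rearrange: e^(-y) = cos(4x) + C.


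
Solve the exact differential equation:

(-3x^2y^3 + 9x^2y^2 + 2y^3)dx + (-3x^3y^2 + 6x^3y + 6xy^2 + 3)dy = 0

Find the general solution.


Check exactness: ∂M/∂y = -9x^2y^2 + 18x^2y + 6y^2 and ∂N/∂x = -9x^2y^2 + 18x^2y + 6y^2; equal, so the equation is exact.
Integrate M with respect to x (treating y as constant): ∫M dx = -x^3y^3 + 3x^3y^2 + 2xy^3 + h(y).
Differentiate w.r.t. y and set equal to N: the x-dependent terms already match, leaving h'(y) = 3. Integrate: h(y) = 3y.
So F(x,y) = -x^3y^3 + 3x^3y^2 + 2xy^3 + 3y.
General solution: -x^3y^3 + 3x^3y^2 + 2xy^3 + 3y = C.


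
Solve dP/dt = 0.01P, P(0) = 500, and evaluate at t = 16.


The ODE dP/dt = 0.01P has solution P(t) = P(0)e^(0.01t).
Substitute P(0) = 500 and t = 16: P(16) = 500 e^(0.16) ≈ 587.


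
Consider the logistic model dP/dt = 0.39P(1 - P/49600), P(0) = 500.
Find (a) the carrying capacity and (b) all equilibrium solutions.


Logistic ODE dP/dt = 0.39P(1 - P/49600) has equilibria where dP/dt = 0, i.e. P = 0 or P = 49600.
The coefficient (1 - P/K) = 0 when P = K, identifying K = 49600 as the carrying capacity.
(a) K = 49600; (b) equilibria P = 0 and P = 49600.


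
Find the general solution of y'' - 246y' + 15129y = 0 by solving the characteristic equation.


Characteristic equation: r² - 246r + 15129 = 0, i.e. (r - 123)² = 0.
Repeated root r = 123; include an x factor for the second linearly independent solution.
General solution: y = (C₁ + C₂x)e^(123x).


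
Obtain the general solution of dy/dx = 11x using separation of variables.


Integrate both sides with respect to x: y = ∫ 11x dx = (11/2)x^2 + C.


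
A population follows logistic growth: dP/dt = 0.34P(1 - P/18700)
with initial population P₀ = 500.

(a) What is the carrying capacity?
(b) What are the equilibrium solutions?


Logistic ODE dP/dt = 0.34P(1 - P/18700) has equilibria where dP/dt = 0, i.e. P = 0 or P = 18700.
The coefficient (1 - P/K) = 0 when P = K, identifying K = 18700 as the carrying capacity.
(a) K = 18700; (b) equilibria P = 0 and P = 18700.


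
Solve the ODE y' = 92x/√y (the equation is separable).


Separate: √y dy = 92x dx.
Integrate: (2/3)y^(3/2) = 46x² + C.


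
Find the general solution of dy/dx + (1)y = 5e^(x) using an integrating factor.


P(x) = 1 ⇒ μ = e^(x).
(μ y)' = 5e^(2x) ⇒ μ y = (5/2)e^(2x) + C.
Divide by μ: y = (5/2)e^(x) + Ce^(-x).


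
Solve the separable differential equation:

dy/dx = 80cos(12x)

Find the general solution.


g(y) = 1, so integrate directly: y = ∫ 80cos(12x) dx = (20/3)sin(12x) + C.


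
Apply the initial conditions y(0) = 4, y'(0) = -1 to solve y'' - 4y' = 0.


Characteristic roots of r² - 4r = 0 are 0, 4.
General solution y = c₁ + c₂ e^(4x).
Apply y(0) = 4: c₁ + c₂ = 4. Apply y'(0) = -1: 0 c₁ + 4 c₂ = -1.
Solve: c₁ = 17/4, c₂ = -1/4.
Particular solution: y = 17/4 - (1/4)e^(4x).


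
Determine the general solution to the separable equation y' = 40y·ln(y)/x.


Separate: dy/[y ln(y)] = 40 dx/x.
Substitute u = ln(y): du/u = 40 dx/x.
Integrate: ln|ln(y)| = 40ln|x| + C₀, hence ln(y) = C·x^40.


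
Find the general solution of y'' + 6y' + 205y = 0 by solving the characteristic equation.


Characteristic equation: r² + 6r + 205 = 0.
Discriminant is negative; roots r = -3 ± 14i (complex conjugate pair).
General solution uses e^(α x)(C₁ cos(β x) + C₂ sin(β x)): y = e^(-3x)(C₁cos(14x) + C₂sin(14x)).


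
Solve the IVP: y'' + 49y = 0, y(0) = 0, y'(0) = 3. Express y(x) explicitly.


Characteristic roots of r² + 49 = 0 are ±7i, so y = C₁cos(7x) + C₂sin(7x).
Apply y(0) = 0: C₁ = 0. Differentiate and apply y'(0) = 3: 7·C₂ = 3, so C₂ = 3/7.
Particular solution: y = (3/7)sin(7x).


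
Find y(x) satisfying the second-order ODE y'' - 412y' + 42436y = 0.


Characteristic equation: r² - 412r + 42436 = 0, i.e. (r - 206)² = 0.
Repeated root r = 206; include an x factor for the second linearly independent solution.
General solution: y = (C₁ + C₂x)e^(206x).


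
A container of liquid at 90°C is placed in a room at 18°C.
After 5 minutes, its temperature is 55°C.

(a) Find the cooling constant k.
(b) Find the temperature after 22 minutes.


Newton's law: T(t) = T_a + (T₀ - T_a)e^(-kt).
(a) Use T(5) = 55: (55 - 18)/(90 - 18) = e^(-k·5), so k = -ln(0.514)/5 ≈ 0.1331.
(b) Apply k to t = 22: T(22) = 18 + (72)e^(-2.929) ≈ 21.8°C.


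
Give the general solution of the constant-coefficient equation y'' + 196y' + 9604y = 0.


Characteristic equation: r² + 196r + 9604 = 0, i.e. (r + 98)² = 0.
Repeated root r = -98; include an x factor for the second linearly independent solution.
General solution: y = (C₁ + C₂x)e^(-98x).


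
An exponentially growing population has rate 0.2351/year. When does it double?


Exponential growth: P(t) = P₀ e^(0.2351t). Set P(t)/P₀ = 2: e^(0.2351t) = 2.
Solve: t = ln(2)/0.2351 ≈ 2.95 years.


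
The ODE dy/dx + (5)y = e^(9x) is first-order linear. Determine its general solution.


P(x) = 5 ⇒ μ = e^(5x).
(μ y)' = e^(14x) ⇒ μ y = e^(14x)/14 + C.
Divide by μ: y = (1/14)e^(9x) + Ce^(-5x).


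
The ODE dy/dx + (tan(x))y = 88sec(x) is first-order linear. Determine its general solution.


P(x) = tan(x) ⇒ μ = e^(∫tan(x)dx) = sec(x).
(sec(x) y)' = 88sec²(x) ⇒ sec(x) y = 88tan(x) + C.
Multiply by cos(x): y = 88sin(x) + C·cos(x).


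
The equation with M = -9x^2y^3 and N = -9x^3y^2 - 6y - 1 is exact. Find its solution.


Check exactness: ∂M/∂y = -27x^2y^2 and ∂N/∂x = -27x^2y^2; equal, so the equation is exact.
Integrate M with respect to x (treating y as constant): ∫M dx = -3x^3y^3 + h(y).
Differentiate w.r.t. y and set equal to N: the x-dependent terms already match, leaving h'(y) = -6y - 1. Integrate: h(y) = -3y^2 - y.
So F(x,y) = -3x^3y^3 - 3y^2 - y.
General solution: -3x^3y^3 - 3y^2 - y = C.


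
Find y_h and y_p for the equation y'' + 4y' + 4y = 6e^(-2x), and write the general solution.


Characteristic polynomial (r + 2)² = 0; repeated root r = -2.
y_h = (C₁ + C₂x)e^(-2x). Forcing matches the repeated root (resonance), so try y_p = Ax² e^(-2x).
Substitute and solve for A: 2A = 6, so A = 3.
General solution: y = (C₁ + C₂x + 3x²)e^(-2x).


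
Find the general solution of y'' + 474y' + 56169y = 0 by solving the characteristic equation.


Characteristic equation: r² + 474r + 56169 = 0, i.e. (r + 237)² = 0.
Repeated root r = -237; include an x factor for the second linearly independent solution.
General solution: y = (C₁ + C₂x)e^(-237x).


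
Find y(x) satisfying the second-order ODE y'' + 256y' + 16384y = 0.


Characteristic equation: r² + 256r + 16384 = 0, i.e. (r + 128)² = 0.
Repeated root r = -128; include an x factor for the second linearly independent solution.
General solution: y = (C₁ + C₂x)e^(-128x).


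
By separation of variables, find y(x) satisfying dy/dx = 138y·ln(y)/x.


Separate: dy/[y ln(y)] = 138 dx/x.
Substitute u = ln(y): du/u = 138 dx/x.
Integrate: ln|ln(y)| = 138ln|x| + C₀, hence ln(y) = C·x^138.


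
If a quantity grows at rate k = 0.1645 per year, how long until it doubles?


Exponential growth: P(t) = P₀ e^(0.1645t). Set P(t)/P₀ = 2: e^(0.1645t) = 2.
Solve: t = ln(2)/0.1645 ≈ 4.21 years.


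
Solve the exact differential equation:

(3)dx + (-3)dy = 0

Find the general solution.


Check exactness: ∂M/∂y = 0 and ∂N/∂x = 0; equal, so the equation is exact.
Integrate M with respect to x (treating y as constant): ∫M dx = 3x + h(y).
Differentiate w.r.t. y and set equal to N: the x-dependent terms already match, leaving h'(y) = -3. Integrate: h(y) = -3y.
So F(x,y) = 3x - 3y.
General solution: 3x - 3y = C.


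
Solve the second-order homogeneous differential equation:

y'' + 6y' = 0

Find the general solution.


Characteristic equation: r² + 6r = 0.
Factor: (r - 0)(r + 6) = 0 ⇒ r = 0, -6 (distinct real).
General solution: y = C₁ + C₂e^(-6x).


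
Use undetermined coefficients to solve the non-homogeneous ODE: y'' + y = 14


Homogeneous part: r² + 1 = 0 ⇒ r = ±1i, so y_h = C₁cos(x) + C₂sin(x).
Try constant y_p = A; plug in: 1A = 14 ⇒ A = 14.
General solution: y = C₁cos(x) + C₂sin(x) + 14.


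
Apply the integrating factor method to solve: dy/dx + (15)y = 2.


P(x) = 15, Q(x) = 2; integrating factor μ = e^(15x).
(μ y)' = 2e^(15x) ⇒ μ y = (2/15)e^(15x) + C.
Divide by μ: y = 2/15 + Ce^(-15x).


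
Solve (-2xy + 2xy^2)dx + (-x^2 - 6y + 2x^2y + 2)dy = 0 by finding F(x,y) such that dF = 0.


Check exactness: ∂M/∂y = -2x + 4xy and ∂N/∂x = -2x + 4xy; equal, so the equation is exact.
Integrate M with respect to x (treating y as constant): ∫M dx = -x^2y + x^2y^2 + h(y).
Differentiate w.r.t. y and set equal to N: the x-dependent terms already match, leaving h'(y) = -6y + 2. Integrate: h(y) = -3y^2 + 2y.
So F(x,y) = -x^2y - 3y^2 + x^2y^2 + 2y.
General solution: -x^2y - 3y^2 + x^2y^2 + 2y = C.


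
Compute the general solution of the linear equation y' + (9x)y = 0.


P(x) = 9x ⇒ μ = e^((9/2)x²).
Q(x) = 0 so μ y is constant: y = Ce^(-(9/2)x²).


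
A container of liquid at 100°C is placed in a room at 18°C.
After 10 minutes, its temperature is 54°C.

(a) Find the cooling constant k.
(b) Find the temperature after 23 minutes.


Newton's law: T(t) = T_a + (T₀ - T_a)e^(-kt).
(a) Use T(10) = 54: (54 - 18)/(100 - 18) = e^(-k·10), so k = -ln(0.439)/10 ≈ 0.0823.
(b) Apply k to t = 23: T(23) = 18 + (82)e^(-1.893) ≈ 30.3°C.


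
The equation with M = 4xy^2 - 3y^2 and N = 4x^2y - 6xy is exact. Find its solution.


Check exactness: ∂M/∂y = 8xy - 6y and ∂N/∂x = 8xy - 6y; equal, so the equation is exact.
Integrate M with respect to x (treating y as constant): ∫M dx = 2x^2y^2 - 3xy^2 + h(y).
Differentiate w.r.t. y and set equal to N: all terms match, so h'(y) = 0 and h is a constant absorbed into C.
General solution: 2x^2y^2 - 3xy^2 = C.


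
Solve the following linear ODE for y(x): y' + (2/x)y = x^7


P(x) = 2/x ⇒ μ = x^2.
(x^2 y)' = x^9 ⇒ x^2 y = x^10/(10) + C.
Solve for y: y = (1/10)x^8 + C/x^2.


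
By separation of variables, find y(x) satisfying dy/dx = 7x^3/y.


Separate variables: y dy = 7x^3 dx.
Integrate both sides: y²/2 = (7/4)x^4 + C₀.
Multiply by 2: y² = (7/2)x^4 + C.


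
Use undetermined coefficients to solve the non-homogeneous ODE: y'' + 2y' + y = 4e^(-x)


Characteristic polynomial (r + 1)² = 0; repeated root r = -1.
y_h = (C₁ + C₂x)e^(-x). Forcing matches the repeated root (resonance), so try y_p = Ax² e^(-x).
Substitute and solve for A: 2A = 4, so A = 2.
General solution: y = (C₁ + C₂x + 2x²)e^(-x).


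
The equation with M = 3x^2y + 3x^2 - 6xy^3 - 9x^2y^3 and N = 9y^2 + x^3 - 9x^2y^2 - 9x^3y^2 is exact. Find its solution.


Check exactness: ∂M/∂y = 3x^2 - 18xy^2 - 27x^2y^2 and ∂N/∂x = 3x^2 - 18xy^2 - 27x^2y^2; equal, so the equation is exact.
Integrate M with respect to x (treating y as constant): ∫M dx = x^3y + x^3 - 3x^2y^3 - 3x^3y^3 + h(y).
Differentiate w.r.t. y and set equal to N: the x-dependent terms already match, leaving h'(y) = 9y^2. Integrate: h(y) = 3y^3.
So F(x,y) = 3y^3 + x^3y + x^3 - 3x^2y^3 - 3x^3y^3.
General solution: 3y^3 + x^3y + x^3 - 3x^2y^3 - 3x^3y^3 = C.


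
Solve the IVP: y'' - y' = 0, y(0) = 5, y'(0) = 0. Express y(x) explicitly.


Characteristic roots of r² - r = 0 are 1, 0.
General solution y = c₁ e^(x) + c₂.
Apply y(0) = 5: c₁ + c₂ = 5. Apply y'(0) = 0: 1 c₁ + 0 c₂ = 0.
Solve: c₁ = 0, c₂ = 5.
Particular solution: y = 0e^(x) + 5.


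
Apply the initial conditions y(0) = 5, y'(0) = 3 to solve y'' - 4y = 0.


Characteristic roots of r² - 4 = 0 are 2, -2.
General solution y = c₁ e^(2x) + c₂ e^(-2x).
Apply y(0) = 5: c₁ + c₂ = 5. Apply y'(0) = 3: 2 c₁ - 2 c₂ = 3.
Solve: c₁ = 13/4, c₂ = 7/4.
Particular solution: y = (13/4)e^(2x) + (7/4)e^(-2x).


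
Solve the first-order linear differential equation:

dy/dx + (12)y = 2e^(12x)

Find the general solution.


P(x) = 12 ⇒ μ = e^(12x).
(μ y)' = 2e^(24x) ⇒ μ y = (2/24)e^(24x) + C.
Divide by μ: y = (1/12)e^(12x) + Ce^(-12x).


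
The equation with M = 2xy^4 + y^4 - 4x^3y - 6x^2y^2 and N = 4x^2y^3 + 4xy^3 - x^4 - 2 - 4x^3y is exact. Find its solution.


Check exactness: ∂M/∂y = 8xy^3 + 4y^3 - 4x^3 - 12x^2y and ∂N/∂x = 8xy^3 + 4y^3 - 4x^3 - 12x^2y; equal, so the equation is exact.
Integrate M with respect to x (treating y as constant): ∫M dx = x^2y^4 + xy^4 - x^4y - 2x^3y^2 + h(y).
Differentiate w.r.t. y and set equal to N: the x-dependent terms already match, leaving h'(y) = -2. Integrate: h(y) = -2y.
So F(x,y) = x^2y^4 + xy^4 - x^4y - 2y - 2x^3y^2.
General solution: x^2y^4 + xy^4 - x^4y - 2y - 2x^3y^2 = C.


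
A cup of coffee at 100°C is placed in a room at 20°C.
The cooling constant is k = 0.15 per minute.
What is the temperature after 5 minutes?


Newton's law: dT/dt = -k(T - T_a) has solution T(t) = T_a + (T₀ - T_a)e^(-kt).
Plug in T_a = 20, T₀ = 100, k = 0.15, t = 5: T(5) = 20 + (80)e^(-0.75) ≈ 57.8°C.


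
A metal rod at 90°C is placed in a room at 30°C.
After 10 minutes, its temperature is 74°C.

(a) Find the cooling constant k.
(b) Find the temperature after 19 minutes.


Newton's law: T(t) = T_a + (T₀ - T_a)e^(-kt).
(a) Use T(10) = 74: (74 - 30)/(90 - 30) = e^(-k·10), so k = -ln(0.733)/10 ≈ 0.0310.
(b) Apply k to t = 19: T(19) = 30 + (60)e^(-0.589) ≈ 63.3°C.


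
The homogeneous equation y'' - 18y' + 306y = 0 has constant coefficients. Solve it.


Characteristic equation: r² - 18r + 306 = 0.
Discriminant is negative; roots r = 9 ± 15i (complex conjugate pair).
General solution uses e^(α x)(C₁ cos(β x) + C₂ sin(β x)): y = e^(9x)(C₁cos(15x) + C₂sin(15x)).


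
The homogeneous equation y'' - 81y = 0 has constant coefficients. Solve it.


Characteristic equation: r² - 81 = 0.
Factor: (r + 9)(r - 9) = 0 ⇒ r = -9, 9 (distinct real).
General solution: y = C₁e^(-9x) + C₂e^(9x).


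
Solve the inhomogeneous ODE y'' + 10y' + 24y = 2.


Characteristic roots of r² + 10r + 24 = 0 are -4, -6.
y_h = C₁e^(-4x) + C₂e^(-6x).
Constant forcing; try y_p = A. Then 24A = 2 ⇒ A = 1/12.
General solution: y = C₁e^(-4x) + C₂e^(-6x) + 1/12.


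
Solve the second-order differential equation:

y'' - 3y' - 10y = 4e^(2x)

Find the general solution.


Characteristic roots of r² - 3r - 10 = 0 are -2, 5.
y_h = C₁e^(-2x) + C₂e^(5x).
Forcing exponent 2 is not a characteristic root; try y_p = Ae^(2x).
Substitute: A·(4 + (-3)·2 + (-10)) = A·-12 = 4, so A = -1/3.
General solution: y = C₁e^(-2x) + C₂e^(5x) - (1/3)e^(2x).


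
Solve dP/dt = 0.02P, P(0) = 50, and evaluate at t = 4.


The ODE dP/dt = 0.02P has solution P(t) = P(0)e^(0.02t).
Substitute P(0) = 50 and t = 4: P(4) = 50 e^(0.08) ≈ 54.


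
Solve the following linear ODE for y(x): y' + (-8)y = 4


P(x) = -8 ⇒ μ = e^(-8x).
(μ y)' = 4e^(-8x) ⇒ μ y = -(1/2)e^(-8x) + C.
Divide by μ: y = -1/2 + Ce^(8x).


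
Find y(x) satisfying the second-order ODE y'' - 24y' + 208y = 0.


Characteristic equation: r² - 24r + 208 = 0.
Discriminant is negative; roots r = 12 ± 8i (complex conjugate pair).
General solution uses e^(α x)(C₁ cos(β x) + C₂ sin(β x)): y = e^(12x)(C₁cos(8x) + C₂sin(8x)).


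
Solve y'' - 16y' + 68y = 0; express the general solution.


Characteristic equation: r² - 16r + 68 = 0.
Discriminant is negative; roots r = 8 ± 2i (complex conjugate pair).
General solution uses e^(α x)(C₁ cos(β x) + C₂ sin(β x)): y = e^(8x)(C₁cos(2x) + C₂sin(2x)).


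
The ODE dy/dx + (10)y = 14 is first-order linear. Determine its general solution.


P(x) = 10, Q(x) = 14; integrating factor μ = e^(10x).
(μ y)' = 14e^(10x) ⇒ μ y = (7/5)e^(10x) + C.
Divide by μ: y = 7/5 + Ce^(-10x).


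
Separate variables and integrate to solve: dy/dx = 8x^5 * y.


Separate variables: dy/y = 8x^5 dx.
Integrate: ln|y| = (4/3)x^6 + C₀.
Exponentiate: y = Ce^((4/3)x^6).


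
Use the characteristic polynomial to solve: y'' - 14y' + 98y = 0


Characteristic equation: r² - 14r + 98 = 0.
Discriminant is negative; roots r = 7 ± 7i (complex conjugate pair).
General solution uses e^(α x)(C₁ cos(β x) + C₂ sin(β x)): y = e^(7x)(C₁cos(7x) + C₂sin(7x)).


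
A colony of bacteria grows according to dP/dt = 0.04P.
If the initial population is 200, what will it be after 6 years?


The ODE dP/dt = 0.04P has solution P(t) = P(0)e^(0.04t).
Substitute P(0) = 200 and t = 6: P(6) = 200 e^(0.24) ≈ 254.


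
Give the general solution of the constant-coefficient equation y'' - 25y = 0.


Characteristic equation: r² - 25 = 0.
Factor: (r - 5)(r + 5) = 0 ⇒ r = 5, -5 (distinct real).
General solution: y = C₁e^(5x) + C₂e^(-5x).


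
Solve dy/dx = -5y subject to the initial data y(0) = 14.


General solution of y' = -5y is y = Ce^(-5x).
Apply y(0) = 14: C = 14.
Particular solution: y = 14e^(-5x).


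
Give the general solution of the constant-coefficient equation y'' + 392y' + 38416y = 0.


Characteristic equation: r² + 392r + 38416 = 0, i.e. (r + 196)² = 0.
Repeated root r = -196; include an x factor for the second linearly independent solution.
General solution: y = (C₁ + C₂x)e^(-196x).


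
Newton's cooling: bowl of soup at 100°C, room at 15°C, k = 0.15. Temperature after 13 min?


Newton's law: dT/dt = -k(T - T_a) has solution T(t) = T_a + (T₀ - T_a)e^(-kt).
Plug in T_a = 15, T₀ = 100, k = 0.15, t = 13: T(13) = 15 + (85)e^(-1.95) ≈ 27.1°C.


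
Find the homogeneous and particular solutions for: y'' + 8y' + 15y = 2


Characteristic roots of r² + 8r + 15 = 0 are -3, -5.
y_h = C₁e^(-3x) + C₂e^(-5x).
Constant forcing; try y_p = A. Then 15A = 2 ⇒ A = 2/15.
General solution: y = C₁e^(-3x) + C₂e^(-5x) + 2/15.


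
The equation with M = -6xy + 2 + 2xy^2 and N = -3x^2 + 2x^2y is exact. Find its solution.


Check exactness: ∂M/∂y = -6x + 4xy and ∂N/∂x = -6x + 4xy; equal, so the equation is exact.
Integrate M with respect to x (treating y as constant): ∫M dx = -3x^2y + 2x + x^2y^2 + h(y).
Differentiate w.r.t. y and set equal to N: all terms match, so h'(y) = 0 and h is a constant absorbed into C.
General solution: -3x^2y + 2x + x^2y^2 = C.


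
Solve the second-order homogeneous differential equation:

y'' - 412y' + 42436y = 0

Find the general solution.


Characteristic equation: r² - 412r + 42436 = 0, i.e. (r - 206)² = 0.
Repeated root r = 206; include an x factor for the second linearly independent solution.
General solution: y = (C₁ + C₂x)e^(206x).


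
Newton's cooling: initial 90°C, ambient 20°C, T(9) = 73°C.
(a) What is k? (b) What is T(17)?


Newton's law: T(t) = T_a + (T₀ - T_a)e^(-kt).
(a) Use T(9) = 73: (73 - 20)/(90 - 20) = e^(-k·9), so k = -ln(0.757)/9 ≈ 0.0309.
(b) Apply k to t = 17: T(17) = 20 + (70)e^(-0.525) ≈ 61.4°C.


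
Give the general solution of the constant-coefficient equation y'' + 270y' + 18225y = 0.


Characteristic equation: r² + 270r + 18225 = 0, i.e. (r + 135)² = 0.
Repeated root r = -135; include an x factor for the second linearly independent solution.
General solution: y = (C₁ + C₂x)e^(-135x).


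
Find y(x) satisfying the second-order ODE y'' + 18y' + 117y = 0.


Characteristic equation: r² + 18r + 117 = 0.
Discriminant is negative; roots r = -9 ± 6i (complex conjugate pair).
General solution uses e^(α x)(C₁ cos(β x) + C₂ sin(β x)): y = e^(-9x)(C₁cos(6x) + C₂sin(6x)).


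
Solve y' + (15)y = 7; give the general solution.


P(x) = 15, Q(x) = 7; integrating factor μ = e^(15x).
(μ y)' = 7e^(15x) ⇒ μ y = (7/15)e^(15x) + C.
Divide by μ: y = 7/15 + Ce^(-15x).


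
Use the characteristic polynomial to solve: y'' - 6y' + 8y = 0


Characteristic equation: r² - 6r + 8 = 0.
Factor: (r - 4)(r - 2) = 0 ⇒ r = 4, 2 (distinct real).
General solution: y = C₁e^(4x) + C₂e^(2x).


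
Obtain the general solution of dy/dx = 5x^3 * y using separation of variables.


Separate variables: dy/y = 5x^3 dx.
Integrate: ln|y| = (5/4)x^4 + C₀.
Exponentiate: y = Ce^((5/4)x^4).


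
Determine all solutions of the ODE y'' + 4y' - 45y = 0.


Characteristic equation: r² + 4r - 45 = 0.
Factor: (r - 5)(r + 9) = 0 ⇒ r = 5, -9 (distinct real).
General solution: y = C₁e^(5x) + C₂e^(-9x).


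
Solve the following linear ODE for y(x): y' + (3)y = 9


P(x) = 3, Q(x) = 9; integrating factor μ = e^(3x).
(μ y)' = 9e^(3x) ⇒ μ y = 3e^(3x) + C.
Divide by μ: y = 3 + Ce^(-3x).


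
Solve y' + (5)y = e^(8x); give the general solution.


P(x) = 5 ⇒ μ = e^(5x).
(μ y)' = e^(13x) ⇒ μ y = e^(13x)/13 + C.
Divide by μ: y = (1/13)e^(8x) + Ce^(-5x).


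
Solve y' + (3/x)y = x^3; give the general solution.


P(x) = 3/x ⇒ μ = x^3.
(x^3 y)' = x^6 ⇒ x^3 y = x^7/(7) + C.
Solve for y: y = (1/7)x^4 + C/x^3.


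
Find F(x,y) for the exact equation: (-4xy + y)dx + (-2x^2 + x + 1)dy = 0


Check exactness: ∂M/∂y = -4x + 1 and ∂N/∂x = -4x + 1; equal, so the equation is exact.
Integrate M with respect to x (treating y as constant): ∫M dx = -2x^2y + xy + h(y).
Differentiate w.r.t. y and set equal to N: the x-dependent terms already match, leaving h'(y) = 1. Integrate: h(y) = y.
So F(x,y) = -2x^2y + xy + y.
General solution: -2x^2y + xy + y = C.


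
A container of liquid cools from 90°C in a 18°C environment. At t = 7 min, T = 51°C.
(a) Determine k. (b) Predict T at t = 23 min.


Newton's law: T(t) = T_a + (T₀ - T_a)e^(-kt).
(a) Use T(7) = 51: (51 - 18)/(90 - 18) = e^(-k·7), so k = -ln(0.458)/7 ≈ 0.1115.
(b) Apply k to t = 23: T(23) = 18 + (72)e^(-2.563) ≈ 23.5°C.


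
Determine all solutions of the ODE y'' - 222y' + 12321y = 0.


Characteristic equation: r² - 222r + 12321 = 0, i.e. (r - 111)² = 0.
Repeated root r = 111; include an x factor for the second linearly independent solution.
General solution: y = (C₁ + C₂x)e^(111x).


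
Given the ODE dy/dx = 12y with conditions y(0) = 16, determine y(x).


General solution of y' = 12y is y = Ce^(12x).
Apply y(0) = 16: C = 16.
Particular solution: y = 16e^(12x).


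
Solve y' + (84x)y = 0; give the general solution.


P(x) = 84x ⇒ μ = e^(42x²).
Q(x) = 0 so μ y is constant: y = Ce^(-42x²).


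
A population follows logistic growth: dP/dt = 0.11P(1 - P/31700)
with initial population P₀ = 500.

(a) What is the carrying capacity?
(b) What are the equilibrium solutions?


Logistic ODE dP/dt = 0.11P(1 - P/31700) has equilibria where dP/dt = 0, i.e. P = 0 or P = 31700.
The coefficient (1 - P/K) = 0 when P = K, identifying K = 31700 as the carrying capacity.
(a) K = 31700; (b) equilibria P = 0 and P = 31700.


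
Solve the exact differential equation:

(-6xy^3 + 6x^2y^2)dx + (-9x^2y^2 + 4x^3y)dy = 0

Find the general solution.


Check exactness: ∂M/∂y = -18xy^2 + 12x^2y and ∂N/∂x = -18xy^2 + 12x^2y; equal, so the equation is exact.
Integrate M with respect to x (treating y as constant): ∫M dx = -3x^2y^3 + 2x^3y^2 + h(y).
Differentiate w.r.t. y and set equal to N: all terms match, so h'(y) = 0 and h is a constant absorbed into C.
General solution: -3x^2y^3 + 2x^3y^2 = C.


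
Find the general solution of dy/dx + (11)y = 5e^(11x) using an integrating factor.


P(x) = 11 ⇒ μ = e^(11x).
(μ y)' = 5e^(22x) ⇒ μ y = (5/22)e^(22x) + C.
Divide by μ: y = (5/22)e^(11x) + Ce^(-11x).


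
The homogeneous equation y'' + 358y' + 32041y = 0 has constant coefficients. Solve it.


Characteristic equation: r² + 358r + 32041 = 0, i.e. (r + 179)² = 0.
Repeated root r = -179; include an x factor for the second linearly independent solution.
General solution: y = (C₁ + C₂x)e^(-179x).


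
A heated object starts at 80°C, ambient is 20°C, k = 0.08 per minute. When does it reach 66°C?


From T(t) = T_a + (T₀ - T_a)e^(-kt), set T(t) = 66:
(66 - 20) / (80 - 20) = e^(-0.08t), so t = -ln(0.767)/0.08 ≈ 3.3 minutes.


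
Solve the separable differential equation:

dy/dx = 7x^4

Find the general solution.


Integrate both sides with respect to x: y = ∫ 7x^4 dx = (7/5)x^5 + C.


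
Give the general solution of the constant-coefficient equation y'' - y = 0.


Characteristic equation: r² - 1 = 0.
Factor: (r + 1)(r - 1) = 0 ⇒ r = -1, 1 (distinct real).
General solution: y = C₁e^(-x) + C₂e^(x).


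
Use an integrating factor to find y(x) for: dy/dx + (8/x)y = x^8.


P(x) = 8/x ⇒ μ = x^8.
(x^8 y)' = x^8·x^8 = x^16.
Integrate: x^8 y = x^17/(17) + C.
Solve for y: y = (1/17)x^9 + C/x^8.


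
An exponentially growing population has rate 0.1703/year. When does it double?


Exponential growth: P(t) = P₀ e^(0.1703t). Set P(t)/P₀ = 2: e^(0.1703t) = 2.
Solve: t = ln(2)/0.1703 ≈ 4.07 years.


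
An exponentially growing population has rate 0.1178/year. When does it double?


Exponential growth: P(t) = P₀ e^(0.1178t). Set P(t)/P₀ = 2: e^(0.1178t) = 2.
Solve: t = ln(2)/0.1178 ≈ 5.88 years.


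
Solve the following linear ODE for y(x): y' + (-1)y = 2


P(x) = -1 ⇒ μ = e^(-x).
(μ y)' = 2e^(-x) ⇒ μ y = -2e^(-x) + C.
Divide by μ: y = -2 + Ce^(x).


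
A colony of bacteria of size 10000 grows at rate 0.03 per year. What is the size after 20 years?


The ODE dP/dt = 0.03P has solution P(t) = P(0)e^(0.03t).
Substitute P(0) = 10000 and t = 20: P(20) = 10000 e^(0.60) ≈ 18221.


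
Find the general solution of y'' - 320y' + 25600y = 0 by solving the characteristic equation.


Characteristic equation: r² - 320r + 25600 = 0, i.e. (r - 160)² = 0.
Repeated root r = 160; include an x factor for the second linearly independent solution.
General solution: y = (C₁ + C₂x)e^(160x).


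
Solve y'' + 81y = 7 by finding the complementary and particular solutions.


Homogeneous part: r² + 81 = 0 ⇒ r = ±9i, so y_h = C₁cos(9x) + C₂sin(9x).
Try constant y_p = A; plug in: 81A = 7 ⇒ A = 7/81.
General solution: y = C₁cos(9x) + C₂sin(9x) + 7/81.


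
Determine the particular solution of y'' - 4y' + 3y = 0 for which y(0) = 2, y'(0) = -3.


Characteristic roots of r² - 4r + 3 = 0 are 3, 1.
General solution y = c₁ e^(3x) + c₂ e^(x).
Apply y(0) = 2: c₁ + c₂ = 2. Apply y'(0) = -3: 3 c₁ + 1 c₂ = -3.
Solve: c₁ = -5/2, c₂ = 9/2.
Particular solution: y = -(5/2)e^(3x) + (9/2)e^(x).


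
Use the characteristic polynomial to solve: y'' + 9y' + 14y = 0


Characteristic equation: r² + 9r + 14 = 0.
Factor: (r + 7)(r + 2) = 0 ⇒ r = -7, -2 (distinct real).
General solution: y = C₁e^(-7x) + C₂e^(-2x).


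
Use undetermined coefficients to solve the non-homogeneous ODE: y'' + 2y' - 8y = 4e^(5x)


Characteristic roots of r² + 2r - 8 = 0 are 2, -4.
y_h = C₁e^(2x) + C₂e^(-4x).
Forcing exponent 5 is not a characteristic root; try y_p = Ae^(5x).
Substitute: A·(25 + (2)·5 + (-8)) = A·27 = 4, so A = 4/27.
General solution: y = C₁e^(2x) + C₂e^(-4x) + (4/27)e^(5x).


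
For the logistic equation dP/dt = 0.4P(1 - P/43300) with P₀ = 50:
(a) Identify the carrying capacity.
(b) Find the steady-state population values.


Logistic ODE dP/dt = 0.4P(1 - P/43300) has equilibria where dP/dt = 0, i.e. P = 0 or P = 43300.
The coefficient (1 - P/K) = 0 when P = K, identifying K = 43300 as the carrying capacity.
(a) K = 43300; (b) equilibria P = 0 and P = 43300.


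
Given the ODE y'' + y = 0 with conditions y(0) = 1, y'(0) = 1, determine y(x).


Characteristic roots of r² + 1 = 0 are ±1i, so y = C₁cos(x) + C₂sin(x).
Apply y(0) = 1: C₁ = 1. Differentiate and apply y'(0) = 1: 1·C₂ = 1, so C₂ = 1.
Particular solution: y = cos(x) + sin(x).


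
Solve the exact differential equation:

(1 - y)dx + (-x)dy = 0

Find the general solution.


Check exactness: ∂M/∂y = -1 and ∂N/∂x = -1; equal, so the equation is exact.
Integrate M with respect to x (treating y as constant): ∫M dx = x - xy + h(y).
Differentiate w.r.t. y and set equal to N: all terms match, so h'(y) = 0 and h is a constant absorbed into C.
General solution: x - xy = C.


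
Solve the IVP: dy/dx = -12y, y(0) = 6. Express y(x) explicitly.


General solution of y' = -12y is y = Ce^(-12x).
Apply y(0) = 6: C = 6.
Particular solution: y = 6e^(-12x).


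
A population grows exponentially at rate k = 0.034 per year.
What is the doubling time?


Exponential growth: P(t) = P₀ e^(0.034t). Set P(t)/P₀ = 2: e^(0.034t) = 2.
Solve: t = ln(2)/0.034 ≈ 20.39 years.


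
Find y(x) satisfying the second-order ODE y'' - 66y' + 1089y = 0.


Characteristic equation: r² - 66r + 1089 = 0, i.e. (r - 33)² = 0.
Repeated root r = 33; include an x factor for the second linearly independent solution.
General solution: y = (C₁ + C₂x)e^(33x).


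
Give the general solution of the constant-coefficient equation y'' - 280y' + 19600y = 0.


Characteristic equation: r² - 280r + 19600 = 0, i.e. (r - 140)² = 0.
Repeated root r = 140; include an x factor for the second linearly independent solution.
General solution: y = (C₁ + C₂x)e^(140x).
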